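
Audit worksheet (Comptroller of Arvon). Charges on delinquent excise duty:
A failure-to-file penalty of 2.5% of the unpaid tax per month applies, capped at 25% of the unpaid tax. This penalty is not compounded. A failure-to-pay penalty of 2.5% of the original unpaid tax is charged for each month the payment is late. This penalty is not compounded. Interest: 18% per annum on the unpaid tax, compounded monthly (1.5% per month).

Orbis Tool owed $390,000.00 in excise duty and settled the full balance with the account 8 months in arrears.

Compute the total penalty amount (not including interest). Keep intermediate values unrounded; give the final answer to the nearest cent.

Failure-to-file: 8 × 2.5% × $390,000.00 = $78,000.00 (under the 25% cap)
Failure-to-pay penalty: 8 × 2.5% × $390,000.00 = $78,000.00
Total penalty = $78,000.00 + $78,000.00 = $156,000.00

$156,000.00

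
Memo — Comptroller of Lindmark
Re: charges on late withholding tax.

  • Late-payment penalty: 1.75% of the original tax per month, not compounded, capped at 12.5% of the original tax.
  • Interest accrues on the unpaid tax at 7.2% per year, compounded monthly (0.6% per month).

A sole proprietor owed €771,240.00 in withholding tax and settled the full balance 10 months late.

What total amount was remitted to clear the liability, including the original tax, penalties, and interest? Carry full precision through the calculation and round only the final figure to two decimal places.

Penalty (uncapped): 10 × 1.75% × €771,240.00 = €134,967.00; cap = 12.5% × €771,240.00 = €96,405.00 → penalty = €96,405.00
Interest: €771,240.00 × ((1 + 0.006)^10 − 1) = €771,240.00 × 0.0616462… = €47,544.0108…
Total = €771,240.00 + €96,405.0000 + €47,544.0108… = €915,189.01

€915,189.01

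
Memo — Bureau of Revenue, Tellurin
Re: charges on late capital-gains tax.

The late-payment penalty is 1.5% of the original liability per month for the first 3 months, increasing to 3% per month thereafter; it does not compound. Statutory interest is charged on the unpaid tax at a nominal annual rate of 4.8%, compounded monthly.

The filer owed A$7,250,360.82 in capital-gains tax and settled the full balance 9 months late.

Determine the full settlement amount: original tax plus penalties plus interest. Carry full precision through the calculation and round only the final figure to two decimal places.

Penalty, months 1–3: 3 × 1.5% × A$7,250,360.82 = A$326,266.24…
Penalty, months 4–9: 6 × 3% × A$7,250,360.82 = A$1,305,064.95…
Interest (4.8%/yr ÷ 12 = 0.4%/month): A$7,250,360.82 × ((1 + 0.004)^9 − 1) = A$265,228.4101…
Total = A$7,250,360.82 + A$1,631,331.1845 + A$265,228.4101… = A$9,146,920.41

A$9,146,920.41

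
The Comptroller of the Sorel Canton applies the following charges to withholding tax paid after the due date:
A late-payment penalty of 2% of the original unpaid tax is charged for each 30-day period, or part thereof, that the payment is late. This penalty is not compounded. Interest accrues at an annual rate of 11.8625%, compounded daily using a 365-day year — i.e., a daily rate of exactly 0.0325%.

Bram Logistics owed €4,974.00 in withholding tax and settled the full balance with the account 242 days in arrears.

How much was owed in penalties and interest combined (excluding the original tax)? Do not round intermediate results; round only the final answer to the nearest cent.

€1,302.25

Penalty periods: ⌈242/30⌉ = 9; penalty = 9 × 2% × €4,974.00 = €895.32
Interest: €4,974.00 × ((1 + 0.000325)^242 − 1) = €4,974.00 × 0.08181179… = €406.9319…
Penalties + interest = €895.3200 + €406.9319… = €1,302.25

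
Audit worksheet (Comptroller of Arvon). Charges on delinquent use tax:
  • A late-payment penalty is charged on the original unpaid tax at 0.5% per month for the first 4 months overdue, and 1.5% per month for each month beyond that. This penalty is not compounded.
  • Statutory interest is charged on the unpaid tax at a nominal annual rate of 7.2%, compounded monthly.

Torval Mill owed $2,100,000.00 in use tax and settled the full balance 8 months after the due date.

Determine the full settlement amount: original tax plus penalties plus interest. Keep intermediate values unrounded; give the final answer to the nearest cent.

$2,370,942.39

Penalty, months 1–4: 4 × 0.5% × $2,100,000.00 = $42,000.00
Penalty, months 5–8: 4 × 1.5% × $2,100,000.00 = $126,000.00
Interest (7.2%/yr ÷ 12 = 0.6%/month): $2,100,000.00 × ((1 + 0.006)^8 − 1) = $102,942.3930…
Total = $2,100,000.00 + $168,000.0000 + $102,942.3930… = $2,370,942.39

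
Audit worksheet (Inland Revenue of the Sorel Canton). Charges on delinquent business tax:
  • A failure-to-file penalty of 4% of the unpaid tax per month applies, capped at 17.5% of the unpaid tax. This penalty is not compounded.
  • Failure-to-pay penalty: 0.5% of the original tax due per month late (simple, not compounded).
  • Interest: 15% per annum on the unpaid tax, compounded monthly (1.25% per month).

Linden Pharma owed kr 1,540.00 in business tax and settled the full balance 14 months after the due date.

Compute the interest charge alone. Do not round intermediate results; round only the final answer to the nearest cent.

kr 292.53

Interest: kr 1,540.00 × ((1 + 0.0125)^14 − 1) = kr 1,540.00 × 0.1899547… = kr 292.5303…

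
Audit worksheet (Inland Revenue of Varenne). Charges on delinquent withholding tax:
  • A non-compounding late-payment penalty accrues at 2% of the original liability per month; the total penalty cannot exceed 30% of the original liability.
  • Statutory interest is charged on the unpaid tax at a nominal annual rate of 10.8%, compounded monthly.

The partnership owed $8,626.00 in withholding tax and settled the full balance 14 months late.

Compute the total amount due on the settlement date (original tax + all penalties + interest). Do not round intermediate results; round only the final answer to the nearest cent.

Penalty: 14 × 2% × $8,626.00 = $2,415.28 (below the 30% cap of $2,587.80)
Interest (10.8%/yr ÷ 12 = 0.9%/month): $8,626.00 × ((1 + 0.009)^14 − 1) = $1,152.8049…
Total = $8,626.00 + $2,415.2800 + $1,152.8049… = $12,194.08

$12,194.08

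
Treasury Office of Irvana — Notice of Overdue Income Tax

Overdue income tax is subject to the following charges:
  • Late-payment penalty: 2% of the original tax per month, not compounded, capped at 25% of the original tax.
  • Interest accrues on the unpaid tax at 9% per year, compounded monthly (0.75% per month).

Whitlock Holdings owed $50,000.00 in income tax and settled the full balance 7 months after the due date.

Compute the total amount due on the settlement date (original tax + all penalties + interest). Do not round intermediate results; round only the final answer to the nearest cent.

$59,684.81

Penalty: 7 × 2% × $50,000.00 = $7,000.00 (below the 25% cap of $12,500.00)
Interest: $50,000.00 × ((1 + 0.0075)^7 − 1) = $50,000.00 × 0.0536961… = $2,684.8063…
Total = $50,000.00 + $7,000.0000 + $2,684.8063… = $59,684.81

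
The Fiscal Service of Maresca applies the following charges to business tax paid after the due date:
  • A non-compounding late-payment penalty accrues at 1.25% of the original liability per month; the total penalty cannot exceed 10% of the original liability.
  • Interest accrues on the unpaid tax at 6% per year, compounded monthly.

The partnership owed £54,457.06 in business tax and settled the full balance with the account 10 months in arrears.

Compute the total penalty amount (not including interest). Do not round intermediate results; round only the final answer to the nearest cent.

Penalty (uncapped): 10 × 1.25% × £54,457.06 = £6,807.13…; cap = 10% × £54,457.06 = £5,445.71… → penalty = £5,445.71…

£5,445.71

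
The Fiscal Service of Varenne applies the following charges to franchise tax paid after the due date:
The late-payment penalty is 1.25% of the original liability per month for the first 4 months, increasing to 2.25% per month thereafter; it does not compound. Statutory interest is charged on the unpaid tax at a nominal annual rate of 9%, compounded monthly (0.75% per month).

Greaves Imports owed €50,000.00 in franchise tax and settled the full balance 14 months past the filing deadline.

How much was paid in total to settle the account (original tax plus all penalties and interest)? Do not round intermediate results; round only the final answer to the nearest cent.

Penalty, months 1–4: 4 × 1.25% × €50,000.00 = €2,500.00
Penalty, months 5–14: 10 × 2.25% × €50,000.00 = €11,250.00
Interest: €50,000.00 × ((1 + 0.0075)^14 − 1) = €50,000.00 × 0.1102755… = €5,513.7764…
Total = €50,000.00 + €13,750.0000 + €5,513.7764… = €69,263.78

€69,263.78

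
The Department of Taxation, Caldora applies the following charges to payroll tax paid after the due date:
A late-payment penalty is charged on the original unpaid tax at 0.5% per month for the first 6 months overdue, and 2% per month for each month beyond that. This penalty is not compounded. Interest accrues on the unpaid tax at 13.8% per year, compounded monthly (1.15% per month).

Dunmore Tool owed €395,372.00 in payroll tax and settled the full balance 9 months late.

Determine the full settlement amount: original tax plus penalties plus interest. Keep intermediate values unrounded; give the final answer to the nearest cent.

Penalty, months 1–6: 6 × 0.5% × €395,372.00 = €11,861.16
Penalty, months 7–9: 3 × 2% × €395,372.00 = €23,722.32
Interest: €395,372.00 × ((1 + 0.0115)^9 − 1) = €395,372.00 × 0.1083910… = €42,854.7596…
Total = €395,372.00 + €35,583.4800 + €42,854.7596… = €473,810.24

€473,810.24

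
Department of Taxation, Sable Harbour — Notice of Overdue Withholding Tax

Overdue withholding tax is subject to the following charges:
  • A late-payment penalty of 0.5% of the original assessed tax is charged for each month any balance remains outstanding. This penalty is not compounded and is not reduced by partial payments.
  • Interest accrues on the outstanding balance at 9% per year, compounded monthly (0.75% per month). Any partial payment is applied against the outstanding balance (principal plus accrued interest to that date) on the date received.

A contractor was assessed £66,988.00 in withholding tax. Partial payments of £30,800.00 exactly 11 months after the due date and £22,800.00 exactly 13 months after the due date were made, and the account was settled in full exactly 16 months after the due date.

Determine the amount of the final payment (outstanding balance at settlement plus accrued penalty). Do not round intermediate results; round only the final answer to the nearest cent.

£25,564.68

Balance at month 11: £66,988.0000 × (1 + 0.0075)^11 = £72,726.4878…
After £30,800.00 payment: £72,726.4878… − £30,800.00 = £41,926.4878…
Balance at month 13: £41,926.4878… × (1 + 0.0075)^2 = £42,557.7435…
After £22,800.00 payment: £42,557.7435… − £22,800.00 = £19,757.7435…
Balance at month 16: £19,757.7435… × (1 + 0.0075)^3 = £20,205.6352…
Penalty: 16 × 0.5% × £66,988.00 = £5,359.04
Final settlement = outstanding balance + penalty = £20,205.6352… + £5,359.04 = £25,564.68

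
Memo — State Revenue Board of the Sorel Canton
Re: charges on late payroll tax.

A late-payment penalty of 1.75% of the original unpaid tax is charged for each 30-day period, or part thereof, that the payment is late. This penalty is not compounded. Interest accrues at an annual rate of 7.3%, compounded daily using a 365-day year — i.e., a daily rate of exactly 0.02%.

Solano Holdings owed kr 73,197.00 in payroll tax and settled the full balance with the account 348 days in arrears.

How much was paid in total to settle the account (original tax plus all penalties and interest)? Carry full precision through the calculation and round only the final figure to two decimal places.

kr 93,843.81

Penalty periods: ⌈348/30⌉ = 12; penalty = 12 × 1.75% × kr 73,197.00 = kr 15,371.37
Interest: kr 73,197.00 × ((1 + 0.0002)^348 − 1) = kr 73,197.00 × 0.07207180… = kr 5,275.4398…
Total = kr 73,197.00 + kr 15,371.3700 + kr 5,275.4398… = kr 93,843.81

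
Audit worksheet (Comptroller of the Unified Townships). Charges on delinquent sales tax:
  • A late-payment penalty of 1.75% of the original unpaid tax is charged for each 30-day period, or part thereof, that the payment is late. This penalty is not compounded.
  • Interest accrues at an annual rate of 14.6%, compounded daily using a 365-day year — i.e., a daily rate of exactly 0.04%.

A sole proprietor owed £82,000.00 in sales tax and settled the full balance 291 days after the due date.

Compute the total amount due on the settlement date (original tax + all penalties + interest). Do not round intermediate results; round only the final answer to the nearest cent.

Penalty periods: ⌈291/30⌉ = 10; penalty = 10 × 1.75% × £82,000.00 = £14,350.00
Interest: £82,000.00 × ((1 + 0.0004)^291 − 1) = £82,000.00 × 0.12341901… = £10,120.3591…
Total = £82,000.00 + £14,350.0000 + £10,120.3591… = £106,470.36

£106,470.36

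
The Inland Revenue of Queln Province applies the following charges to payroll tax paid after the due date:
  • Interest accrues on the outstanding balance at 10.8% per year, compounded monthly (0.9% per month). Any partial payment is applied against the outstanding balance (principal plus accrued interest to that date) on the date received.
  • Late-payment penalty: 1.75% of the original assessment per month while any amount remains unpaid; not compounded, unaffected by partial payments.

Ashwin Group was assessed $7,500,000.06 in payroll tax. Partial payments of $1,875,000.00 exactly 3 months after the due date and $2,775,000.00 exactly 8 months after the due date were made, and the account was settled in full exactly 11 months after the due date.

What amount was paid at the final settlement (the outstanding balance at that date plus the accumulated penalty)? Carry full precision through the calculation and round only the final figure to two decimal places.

$4,855,649.90

Balance at month 3: $7,500,000.0600 × (1 + 0.009)^3 = $7,704,328.0291…
After $1,875,000.00 payment: $7,704,328.0291… − $1,875,000.00 = $5,829,328.0291…
Balance at month 8: $5,829,328.0291… × (1 + 0.009)^5 = $6,096,412.2335…
After $2,775,000.00 payment: $6,096,412.2335… − $2,775,000.00 = $3,321,412.2335…
Balance at month 11: $3,321,412.2335… × (1 + 0.009)^3 = $3,411,899.8883…
Penalty: 11 × 1.75% × $7,500,000.06 = $1,443,750.01…
Final settlement = outstanding balance + penalty = $3,411,899.8883… + $1,443,750.01… = $4,855,649.90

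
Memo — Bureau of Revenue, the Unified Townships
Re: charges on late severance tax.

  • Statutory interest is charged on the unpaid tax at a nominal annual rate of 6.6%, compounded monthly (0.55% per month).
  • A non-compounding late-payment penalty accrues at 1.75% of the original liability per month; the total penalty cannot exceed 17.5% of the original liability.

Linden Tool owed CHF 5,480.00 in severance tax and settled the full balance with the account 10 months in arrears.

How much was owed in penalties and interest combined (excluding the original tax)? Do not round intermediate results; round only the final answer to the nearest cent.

Penalty (uncapped): 10 × 1.75% × CHF 5,480.00 = CHF 959.00; cap = 17.5% × CHF 5,480.00 = CHF 959.00 → penalty = CHF 959.00
Interest: CHF 5,480.00 × ((1 + 0.0055)^10 − 1) = CHF 5,480.00 × 0.0563814… = CHF 308.9701…
Penalties + interest = CHF 959.0000 + CHF 308.9701… = CHF 1,267.97

CHF 1,267.97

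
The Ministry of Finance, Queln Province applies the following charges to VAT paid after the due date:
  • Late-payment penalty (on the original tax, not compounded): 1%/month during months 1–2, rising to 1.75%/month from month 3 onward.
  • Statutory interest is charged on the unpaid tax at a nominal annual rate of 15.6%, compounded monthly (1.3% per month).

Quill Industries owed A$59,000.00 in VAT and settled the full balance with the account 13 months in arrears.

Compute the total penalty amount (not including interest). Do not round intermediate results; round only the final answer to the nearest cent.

A$12,537.50

Penalty, months 1–2: 2 × 1% × A$59,000.00 = A$1,180.00
Penalty, months 3–13: 11 × 1.75% × A$59,000.00 = A$11,357.50
Total penalty = A$1,180.00 + A$11,357.50 = A$12,537.50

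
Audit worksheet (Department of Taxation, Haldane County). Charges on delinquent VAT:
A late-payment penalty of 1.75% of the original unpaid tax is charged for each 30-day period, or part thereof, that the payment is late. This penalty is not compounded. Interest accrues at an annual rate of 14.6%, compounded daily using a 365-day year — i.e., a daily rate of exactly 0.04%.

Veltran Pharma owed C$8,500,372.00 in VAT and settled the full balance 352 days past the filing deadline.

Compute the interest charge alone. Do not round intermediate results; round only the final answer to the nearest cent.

C$1,284,933.04

Interest: C$8,500,372.00 × ((1 + 0.0004)^352 − 1) = C$8,500,372.00 × 0.15116198… = C$1,284,933.0414…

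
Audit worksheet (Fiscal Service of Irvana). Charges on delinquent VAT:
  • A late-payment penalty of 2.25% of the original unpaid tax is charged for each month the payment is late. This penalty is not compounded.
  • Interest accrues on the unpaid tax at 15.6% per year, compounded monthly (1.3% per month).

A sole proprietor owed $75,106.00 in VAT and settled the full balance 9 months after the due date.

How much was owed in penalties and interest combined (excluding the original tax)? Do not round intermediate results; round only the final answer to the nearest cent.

$24,467.45

Late-payment penalty = 2.25% × $75,106.00 × 9 mo = $15,208.97…
Interest: $75,106.00 × ((1 + 0.013)^9 − 1) = $75,106.00 × 0.1232722… = $9,258.4814…
Penalties + interest = $15,208.9650 + $9,258.4814… = $24,467.45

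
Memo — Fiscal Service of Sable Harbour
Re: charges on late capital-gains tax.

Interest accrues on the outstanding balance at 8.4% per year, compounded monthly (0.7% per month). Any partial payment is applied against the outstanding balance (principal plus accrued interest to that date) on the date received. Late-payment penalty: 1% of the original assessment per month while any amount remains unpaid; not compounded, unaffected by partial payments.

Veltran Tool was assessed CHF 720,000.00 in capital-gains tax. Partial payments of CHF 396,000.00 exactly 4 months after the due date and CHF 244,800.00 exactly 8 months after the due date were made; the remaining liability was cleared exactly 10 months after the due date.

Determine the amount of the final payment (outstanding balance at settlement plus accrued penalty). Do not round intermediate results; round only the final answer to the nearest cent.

CHF 182,852.62

Balance at month 4: CHF 720,000.0000 × (1 + 0.007)^4 = CHF 740,372.6696…
After CHF 396,000.00 payment: CHF 740,372.6696… − CHF 396,000.00 = CHF 344,372.6696…
Balance at month 8: CHF 344,372.6696… × (1 + 0.007)^4 = CHF 354,116.8232…
After CHF 244,800.00 payment: CHF 354,116.8232… − CHF 244,800.00 = CHF 109,316.8232…
Balance at month 10: CHF 109,316.8232… × (1 + 0.007)^2 = CHF 110,852.6152…
Penalty: 10 × 1% × CHF 720,000.00 = CHF 72,000.00
Final settlement = outstanding balance + penalty = CHF 110,852.6152… + CHF 72,000.00 = CHF 182,852.62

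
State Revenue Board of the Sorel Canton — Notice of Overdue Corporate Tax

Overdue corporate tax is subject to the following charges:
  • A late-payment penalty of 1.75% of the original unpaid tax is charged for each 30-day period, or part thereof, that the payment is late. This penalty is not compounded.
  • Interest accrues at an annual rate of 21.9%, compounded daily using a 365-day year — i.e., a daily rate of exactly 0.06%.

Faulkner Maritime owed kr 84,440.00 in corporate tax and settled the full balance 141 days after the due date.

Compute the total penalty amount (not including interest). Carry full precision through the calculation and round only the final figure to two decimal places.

Penalty periods: ⌈141/30⌉ = 5; penalty = 5 × 1.75% × kr 84,440.00 = kr 7,388.50

kr 7,388.50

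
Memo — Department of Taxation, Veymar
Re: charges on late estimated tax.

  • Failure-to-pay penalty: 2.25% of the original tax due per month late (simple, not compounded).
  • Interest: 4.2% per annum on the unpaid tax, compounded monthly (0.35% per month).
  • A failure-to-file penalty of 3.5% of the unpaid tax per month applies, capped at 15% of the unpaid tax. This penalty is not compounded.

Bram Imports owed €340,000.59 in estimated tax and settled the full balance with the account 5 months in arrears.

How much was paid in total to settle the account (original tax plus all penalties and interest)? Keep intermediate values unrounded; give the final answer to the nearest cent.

€435,242.55

Failure-to-file: 5 × 3.5% × €340,000.59 = €59,500.10…, capped at 15% × €340,000.59 = €51,000.09…
Failure-to-pay penalty = 2.25% × €340,000.59 × 5 mo = €38,250.07…
Interest: €340,000.59 × ((1 + 0.0035)^5 − 1) = €340,000.59 × 0.0176229… = €5,991.8064…
Total = €340,000.59 + €89,250.1549… + €5,991.8064… = €435,242.55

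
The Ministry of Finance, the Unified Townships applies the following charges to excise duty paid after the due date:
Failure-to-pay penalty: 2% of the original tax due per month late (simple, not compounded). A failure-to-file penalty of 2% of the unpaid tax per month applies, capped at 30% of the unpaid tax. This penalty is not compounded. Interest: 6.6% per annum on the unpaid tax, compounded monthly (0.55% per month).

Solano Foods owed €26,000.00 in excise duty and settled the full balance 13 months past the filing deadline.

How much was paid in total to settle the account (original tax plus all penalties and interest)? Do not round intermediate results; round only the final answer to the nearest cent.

€41,441.60

Failure-to-file: 13 × 2% × €26,000.00 = €6,760.00 (under the 30% cap)
Failure-to-pay penalty = 2% × €26,000.00 × 13 mo = €6,760.00
Interest: €26,000.00 × ((1 + 0.0055)^13 − 1) = €26,000.00 × 0.0739077… = €1,921.6013…
Total = €26,000.00 + €13,520.0000 + €1,921.6013… = €41,441.60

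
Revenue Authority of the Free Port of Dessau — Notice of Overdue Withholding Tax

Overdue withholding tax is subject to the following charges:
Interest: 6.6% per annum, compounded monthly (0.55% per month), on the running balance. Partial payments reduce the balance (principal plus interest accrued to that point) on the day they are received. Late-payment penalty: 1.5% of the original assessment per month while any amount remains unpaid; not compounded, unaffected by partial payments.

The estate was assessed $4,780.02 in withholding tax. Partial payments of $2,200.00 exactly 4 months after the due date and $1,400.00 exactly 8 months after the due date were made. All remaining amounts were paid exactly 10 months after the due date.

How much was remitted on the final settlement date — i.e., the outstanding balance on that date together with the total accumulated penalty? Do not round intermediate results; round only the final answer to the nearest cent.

Balance at month 4: $4,780.0200 × (1 + 0.0055)^4 = $4,886.0512…
After $2,200.00 payment: $4,886.0512… − $2,200.00 = $2,686.0512…
Balance at month 8: $2,686.0512… × (1 + 0.0055)^4 = $2,745.6336…
After $1,400.00 payment: $2,745.6336… − $1,400.00 = $1,345.6336…
Balance at month 10: $1,345.6336… × (1 + 0.0055)^2 = $1,360.4763…
Penalty: 10 × 1.5% × $4,780.02 = $717.00…
Final settlement = outstanding balance + penalty = $1,360.4763… + $717.00… = $2,077.48

$2,077.48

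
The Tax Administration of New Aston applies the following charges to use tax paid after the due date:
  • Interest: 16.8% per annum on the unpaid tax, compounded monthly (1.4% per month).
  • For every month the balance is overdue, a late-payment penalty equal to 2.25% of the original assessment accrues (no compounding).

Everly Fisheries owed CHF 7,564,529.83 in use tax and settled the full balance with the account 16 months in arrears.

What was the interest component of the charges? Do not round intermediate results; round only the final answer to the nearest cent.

CHF 1,884,543.51

Interest: CHF 7,564,529.83 × ((1 + 0.014)^16 − 1) = CHF 7,564,529.83 × 0.2491290… = CHF 1,884,543.5089…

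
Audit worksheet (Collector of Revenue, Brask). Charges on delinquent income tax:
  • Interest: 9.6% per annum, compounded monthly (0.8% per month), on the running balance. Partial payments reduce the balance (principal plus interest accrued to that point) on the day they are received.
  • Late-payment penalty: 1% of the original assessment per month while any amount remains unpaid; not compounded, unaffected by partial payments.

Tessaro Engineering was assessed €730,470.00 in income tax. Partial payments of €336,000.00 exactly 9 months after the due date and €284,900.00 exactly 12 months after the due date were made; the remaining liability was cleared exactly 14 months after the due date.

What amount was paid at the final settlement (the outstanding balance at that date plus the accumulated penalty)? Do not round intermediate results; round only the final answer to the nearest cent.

€279,808.48

Balance at month 9: €730,470.0000 × (1 + 0.008)^9 = €784,778.6390…
After €336,000.00 payment: €784,778.6390… − €336,000.00 = €448,778.6390…
Balance at month 12: €448,778.6390… × (1 + 0.008)^3 = €459,635.7216…
After €284,900.00 payment: €459,635.7216… − €284,900.00 = €174,735.7216…
Balance at month 14: €174,735.7216… × (1 + 0.008)^2 = €177,542.6762…
Penalty: 14 × 1% × €730,470.00 = €102,265.80
Final settlement = outstanding balance + penalty = €177,542.6762… + €102,265.80 = €279,808.48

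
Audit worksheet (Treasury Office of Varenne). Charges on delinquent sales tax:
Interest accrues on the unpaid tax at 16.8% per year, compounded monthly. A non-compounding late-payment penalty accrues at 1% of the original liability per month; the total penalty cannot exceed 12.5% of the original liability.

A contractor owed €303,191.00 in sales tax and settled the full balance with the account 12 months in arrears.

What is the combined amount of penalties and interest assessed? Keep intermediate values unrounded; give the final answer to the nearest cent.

€91,430.01

Penalty: 12 × 1% × €303,191.00 = €36,382.92 (below the 12.5% cap of €37,898.88…)
Interest (16.8%/yr ÷ 12 = 1.4%/month): €303,191.00 × ((1 + 0.014)^12 − 1) = €55,047.0939…
Penalties + interest = €36,382.9200 + €55,047.0939… = €91,430.01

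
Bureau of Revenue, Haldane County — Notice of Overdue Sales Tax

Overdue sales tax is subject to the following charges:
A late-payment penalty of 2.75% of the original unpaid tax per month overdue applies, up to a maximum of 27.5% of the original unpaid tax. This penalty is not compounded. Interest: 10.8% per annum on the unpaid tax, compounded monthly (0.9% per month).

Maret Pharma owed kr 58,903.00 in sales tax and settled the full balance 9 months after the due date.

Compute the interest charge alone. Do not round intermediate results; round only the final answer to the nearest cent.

Interest: kr 58,903.00 × ((1 + 0.009)^9 − 1) = kr 58,903.00 × 0.0839781… = kr 4,946.5603…

kr 4,946.56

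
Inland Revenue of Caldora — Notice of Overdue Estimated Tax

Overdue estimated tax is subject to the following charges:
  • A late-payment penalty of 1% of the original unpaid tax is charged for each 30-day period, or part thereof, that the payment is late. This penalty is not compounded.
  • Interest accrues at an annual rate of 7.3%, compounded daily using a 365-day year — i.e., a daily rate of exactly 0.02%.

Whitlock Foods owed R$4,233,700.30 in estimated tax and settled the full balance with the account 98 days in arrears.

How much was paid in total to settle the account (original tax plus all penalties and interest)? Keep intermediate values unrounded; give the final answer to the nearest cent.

Penalty periods: ⌈98/30⌉ = 4; penalty = 4 × 1% × R$4,233,700.30 = R$169,348.01…
Interest: R$4,233,700.30 × ((1 + 0.0002)^98 − 1) = R$4,233,700.30 × 0.01979134… = R$83,790.6130…
Total = R$4,233,700.30 + R$169,348.0120 + R$83,790.6130… = R$4,486,838.92

R$4,486,838.92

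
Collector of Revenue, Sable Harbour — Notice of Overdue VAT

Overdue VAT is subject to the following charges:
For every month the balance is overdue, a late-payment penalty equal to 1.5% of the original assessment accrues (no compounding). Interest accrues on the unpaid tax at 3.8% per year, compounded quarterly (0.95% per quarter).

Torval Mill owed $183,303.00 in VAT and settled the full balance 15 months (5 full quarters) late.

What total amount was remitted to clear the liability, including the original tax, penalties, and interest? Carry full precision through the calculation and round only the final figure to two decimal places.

Late-payment penalty = 1.5% × $183,303.00 × 15 mo = $41,243.18…
Interest: $183,303.00 × ((1 + 0.0095)^5 − 1) = $183,303.00 × 0.0484111… = $8,873.9025…
Total = $183,303.00 + $41,243.1750 + $8,873.9025… = $233,420.08

$233,420.08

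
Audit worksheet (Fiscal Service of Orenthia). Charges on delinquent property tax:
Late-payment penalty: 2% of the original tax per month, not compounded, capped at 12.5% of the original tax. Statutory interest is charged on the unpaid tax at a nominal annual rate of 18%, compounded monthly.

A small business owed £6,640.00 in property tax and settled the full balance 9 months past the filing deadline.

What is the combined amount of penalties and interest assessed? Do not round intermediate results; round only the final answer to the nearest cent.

£1,782.11

Penalty (uncapped): 9 × 2% × £6,640.00 = £1,195.20; cap = 12.5% × £6,640.00 = £830.00 → penalty = £830.00
Interest (18%/yr ÷ 12 = 1.5%/month): £6,640.00 × ((1 + 0.015)^9 − 1) = £952.1094…
Penalties + interest = £830.0000 + £952.1094… = £1,782.11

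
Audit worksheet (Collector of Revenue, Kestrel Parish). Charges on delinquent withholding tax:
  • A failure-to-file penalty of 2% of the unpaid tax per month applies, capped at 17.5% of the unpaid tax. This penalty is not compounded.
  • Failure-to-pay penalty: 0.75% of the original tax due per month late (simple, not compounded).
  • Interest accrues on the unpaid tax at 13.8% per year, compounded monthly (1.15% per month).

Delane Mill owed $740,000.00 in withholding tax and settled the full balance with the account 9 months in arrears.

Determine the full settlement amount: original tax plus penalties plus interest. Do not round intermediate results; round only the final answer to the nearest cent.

$999,659.33

Failure-to-file: 9 × 2% × $740,000.00 = $133,200.00, capped at 17.5% × $740,000.00 = $129,500.00
Failure-to-pay penalty: 9 × 0.75% × $740,000.00 = $49,950.00
Interest: $740,000.00 × ((1 + 0.0115)^9 − 1) = $740,000.00 × 0.1083910… = $80,209.3273…
Total = $740,000.00 + $179,450.0000 + $80,209.3273… = $999,659.33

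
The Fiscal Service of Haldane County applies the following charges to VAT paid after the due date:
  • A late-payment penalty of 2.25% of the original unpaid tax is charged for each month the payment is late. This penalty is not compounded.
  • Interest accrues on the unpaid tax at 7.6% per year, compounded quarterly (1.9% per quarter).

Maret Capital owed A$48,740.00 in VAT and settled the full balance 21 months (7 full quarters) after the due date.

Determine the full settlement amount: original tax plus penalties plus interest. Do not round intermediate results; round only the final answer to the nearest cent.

A$78,633.49

Late-payment penalty = 2.25% × A$48,740.00 × 21 mo = A$23,029.65
Interest: A$48,740.00 × ((1 + 0.019)^7 − 1) = A$48,740.00 × 0.1408257… = A$6,863.8436…
Total = A$48,740.00 + A$23,029.6500 + A$6,863.8436… = A$78,633.49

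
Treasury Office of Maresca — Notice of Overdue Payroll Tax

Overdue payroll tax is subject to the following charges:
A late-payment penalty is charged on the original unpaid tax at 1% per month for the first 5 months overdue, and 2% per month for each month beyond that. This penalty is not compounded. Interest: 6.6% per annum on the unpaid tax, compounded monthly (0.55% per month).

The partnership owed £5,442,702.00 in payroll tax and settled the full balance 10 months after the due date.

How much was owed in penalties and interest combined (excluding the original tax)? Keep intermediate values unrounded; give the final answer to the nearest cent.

£1,123,272.50

Penalty, months 1–5: 5 × 1% × £5,442,702.00 = £272,135.10
Penalty, months 6–10: 5 × 2% × £5,442,702.00 = £544,270.20
Interest: £5,442,702.00 × ((1 + 0.0055)^10 − 1) = £5,442,702.00 × 0.0563814… = £306,867.2045…
Penalties + interest = £816,405.3000 + £306,867.2045… = £1,123,272.50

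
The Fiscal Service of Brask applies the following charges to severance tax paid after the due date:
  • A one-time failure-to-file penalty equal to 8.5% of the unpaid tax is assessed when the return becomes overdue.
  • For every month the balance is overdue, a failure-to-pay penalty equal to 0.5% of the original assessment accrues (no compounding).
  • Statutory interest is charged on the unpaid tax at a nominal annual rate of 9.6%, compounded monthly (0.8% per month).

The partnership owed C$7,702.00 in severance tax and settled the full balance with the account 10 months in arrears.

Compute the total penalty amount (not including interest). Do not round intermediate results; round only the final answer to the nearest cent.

C$1,039.77

Failure-to-file penalty: 8.5% × C$7,702.00 = C$654.67
Failure-to-pay penalty: 10 × 0.5% × C$7,702.00 = C$385.10
Total penalty = C$654.67 + C$385.10 = C$1,039.77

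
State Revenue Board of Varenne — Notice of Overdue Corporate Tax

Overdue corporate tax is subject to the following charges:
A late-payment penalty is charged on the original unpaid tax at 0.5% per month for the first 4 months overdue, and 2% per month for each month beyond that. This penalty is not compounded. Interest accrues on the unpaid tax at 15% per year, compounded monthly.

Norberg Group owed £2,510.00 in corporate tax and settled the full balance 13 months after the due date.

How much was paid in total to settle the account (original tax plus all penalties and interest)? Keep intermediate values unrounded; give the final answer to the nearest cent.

£3,451.91

Penalty, months 1–4: 4 × 0.5% × £2,510.00 = £50.20
Penalty, months 5–13: 9 × 2% × £2,510.00 = £451.80
Interest (15%/yr ÷ 12 = 1.25%/month): £2,510.00 × ((1 + 0.0125)^13 − 1) = £439.9125…
Total = £2,510.00 + £502.0000 + £439.9125… = £3,451.91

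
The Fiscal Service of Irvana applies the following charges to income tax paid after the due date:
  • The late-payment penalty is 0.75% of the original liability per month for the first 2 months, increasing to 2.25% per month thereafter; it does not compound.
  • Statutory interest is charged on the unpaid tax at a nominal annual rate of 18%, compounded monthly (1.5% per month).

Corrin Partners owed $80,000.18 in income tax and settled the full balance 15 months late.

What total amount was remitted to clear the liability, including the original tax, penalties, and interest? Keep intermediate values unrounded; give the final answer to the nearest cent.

Penalty, months 1–2: 2 × 0.75% × $80,000.18 = $1,200.00…
Penalty, months 3–15: 13 × 2.25% × $80,000.18 = $23,400.05…
Interest: $80,000.18 × ((1 + 0.015)^15 − 1) = $80,000.18 × 0.2502321… = $20,018.6104…
Total = $80,000.18 + $24,600.0554… + $20,018.6104… = $124,618.85

$124,618.85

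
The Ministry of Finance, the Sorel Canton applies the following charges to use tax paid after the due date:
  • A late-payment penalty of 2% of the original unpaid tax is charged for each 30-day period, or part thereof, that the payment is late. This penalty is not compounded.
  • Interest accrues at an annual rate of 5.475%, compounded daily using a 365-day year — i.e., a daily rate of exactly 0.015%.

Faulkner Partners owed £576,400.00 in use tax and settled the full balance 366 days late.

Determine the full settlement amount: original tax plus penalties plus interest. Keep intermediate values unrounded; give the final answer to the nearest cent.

Penalty periods: ⌈366/30⌉ = 13; penalty = 13 × 2% × £576,400.00 = £149,864.00
Interest: £576,400.00 × ((1 + 0.00015)^366 − 1) = £576,400.00 × 0.05643062… = £32,526.6073…
Total = £576,400.00 + £149,864.0000 + £32,526.6073… = £758,790.61

£758,790.61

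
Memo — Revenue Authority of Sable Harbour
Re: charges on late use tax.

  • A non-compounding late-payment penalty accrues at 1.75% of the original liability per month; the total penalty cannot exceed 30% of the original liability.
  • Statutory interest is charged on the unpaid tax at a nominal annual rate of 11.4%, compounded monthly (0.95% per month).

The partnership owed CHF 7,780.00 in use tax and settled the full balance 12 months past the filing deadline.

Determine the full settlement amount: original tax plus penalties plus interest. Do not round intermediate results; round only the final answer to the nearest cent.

Penalty: 12 × 1.75% × CHF 7,780.00 = CHF 1,633.80 (below the 30% cap of CHF 2,334.00)
Interest: CHF 7,780.00 × ((1 + 0.0095)^12 − 1) = CHF 7,780.00 × 0.1201492… = CHF 934.7609…
Total = CHF 7,780.00 + CHF 1,633.8000 + CHF 934.7609… = CHF 10,348.56

CHF 10,348.56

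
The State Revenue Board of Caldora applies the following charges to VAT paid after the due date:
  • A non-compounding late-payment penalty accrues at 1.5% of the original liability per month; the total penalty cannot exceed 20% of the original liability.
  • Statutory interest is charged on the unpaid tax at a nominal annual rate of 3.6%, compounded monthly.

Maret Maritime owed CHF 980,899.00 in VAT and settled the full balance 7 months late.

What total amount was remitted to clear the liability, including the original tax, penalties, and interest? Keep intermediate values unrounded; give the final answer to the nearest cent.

CHF 1,104,678.59

Penalty: 7 × 1.5% × CHF 980,899.00 = CHF 102,994.40… (below the 20% cap of CHF 196,179.80)
Interest (3.6%/yr ÷ 12 = 0.3%/month): CHF 980,899.00 × ((1 + 0.003)^7 − 1) = CHF 20,785.1986…
Total = CHF 980,899.00 + CHF 102,994.3950 + CHF 20,785.1986… = CHF 1,104,678.59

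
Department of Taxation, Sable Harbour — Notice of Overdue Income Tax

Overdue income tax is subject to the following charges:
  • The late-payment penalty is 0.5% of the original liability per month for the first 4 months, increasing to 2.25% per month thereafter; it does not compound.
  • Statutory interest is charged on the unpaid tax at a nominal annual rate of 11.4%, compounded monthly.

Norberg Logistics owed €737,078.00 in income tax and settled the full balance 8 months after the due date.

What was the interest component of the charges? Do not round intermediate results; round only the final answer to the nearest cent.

€57,916.34

Interest (11.4%/yr ÷ 12 = 0.95%/month): €737,078.00 × ((1 + 0.0095)^8 − 1) = €57,916.3369…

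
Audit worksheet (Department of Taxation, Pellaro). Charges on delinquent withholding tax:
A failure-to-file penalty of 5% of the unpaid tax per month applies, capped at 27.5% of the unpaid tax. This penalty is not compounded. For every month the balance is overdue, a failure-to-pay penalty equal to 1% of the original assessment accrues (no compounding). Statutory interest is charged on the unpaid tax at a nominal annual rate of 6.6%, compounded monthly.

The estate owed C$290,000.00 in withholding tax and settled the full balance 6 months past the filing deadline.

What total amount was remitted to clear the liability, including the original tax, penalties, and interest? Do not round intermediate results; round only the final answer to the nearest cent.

C$396,852.56

Failure-to-file: 6 × 5% × C$290,000.00 = C$87,000.00, capped at 27.5% × C$290,000.00 = C$79,750.00
Failure-to-pay penalty: 6 × 1% × C$290,000.00 = C$17,400.00
Interest (6.6%/yr ÷ 12 = 0.55%/month): C$290,000.00 × ((1 + 0.0055)^6 − 1) = C$9,702.5565…
Total = C$290,000.00 + C$97,150.0000 + C$9,702.5565… = C$396,852.56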